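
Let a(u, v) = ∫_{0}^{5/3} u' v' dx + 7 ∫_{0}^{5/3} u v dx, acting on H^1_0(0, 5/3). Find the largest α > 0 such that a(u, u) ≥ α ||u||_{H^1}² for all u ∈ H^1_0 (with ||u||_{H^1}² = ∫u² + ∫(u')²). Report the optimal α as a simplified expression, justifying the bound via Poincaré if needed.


α = 1

Coercivity of a(·,·) on H^1_0(0, 5/3) means a(u, u) ≥ α ||u||_{H^1}² for every u ∈ H^1_0.
The interval has length L = 5/3, and Poincaré/coercivity depend only on L. Here a(u, u) = ∫(u')² + (7)·∫u².
Here c = 7 ≥ 1, so a(u,u) = ∫(u')² + c∫u² ≥ ∫(u')² + ∫u² = ||u||_{H^1}², i.e. α = 1 works. No larger α is possible: a(u,u) ≥ α||u||_{H^1}² means (1−α)∫(u')² ≥ (α−c)∫u², and for the modes u_n = sin(nπ(x−x₀)/L) (x₀ the left endpoint) one has ∫u_n²/∫(u_n')² = (L/(nπ))² → 0, so a(u_n,u_n)/||u_n||_{H^1}² → 1. Hence the optimal constant is α = 1.
Therefore α = 1.


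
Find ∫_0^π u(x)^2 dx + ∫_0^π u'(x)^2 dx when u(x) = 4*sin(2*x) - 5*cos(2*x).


||u||_{H^1(0,π)}^2 = 205*π/2

u'(x) = 10*sin(2*x) + 8*cos(2*x).
Expand u² and (u')² and integrate term by term on (0, π), using: for integers n ≥ 1, ∫_0^π sin²(nx) dx = ∫_0^π cos²(nx) dx = π/2; for n ≠ n', ∫_0^π sin(nx)sin(n'x) dx = ∫_0^π cos(nx)cos(n'x) dx = 0; and by product-to-sum, ∫_0^π sin(nx)cos(n'x) dx = ½∫_0^π [sin((n+n')x) + sin((n−n')x)] dx, which is 0 when n+n' is even and 2n/(n²−n'²) when n+n' is odd (it need not vanish on (0, π)).
  u² squared terms: (-5)²·∫cos(2x)² dx = 25·π/2 = 25*π/2;  (4)²·∫sin(2x)² dx = 16·π/2 = 8*π.
  u² cross terms: 2·(-5)·(4)·∫cos(2x)·sin(2x) dx = -40·(0) = 0.
  So ∫_0^π u² dx = 25*π/2 + 8*π + 0 = 41*π/2.
  (u')² squared terms: (8)²·∫cos(2x)² dx = 64·π/2 = 32*π;  (10)²·∫sin(2x)² dx = 100·π/2 = 50*π.
  (u')² cross terms: 2·(8)·(10)·∫cos(2x)·sin(2x) dx = 160·(0) = 0.
  So ∫_0^π (u')² dx = 32*π + 50*π + 0 = 82*π.
||u||_{H^1}^2 = (41*π/2) + (82*π) = 205*π/2.


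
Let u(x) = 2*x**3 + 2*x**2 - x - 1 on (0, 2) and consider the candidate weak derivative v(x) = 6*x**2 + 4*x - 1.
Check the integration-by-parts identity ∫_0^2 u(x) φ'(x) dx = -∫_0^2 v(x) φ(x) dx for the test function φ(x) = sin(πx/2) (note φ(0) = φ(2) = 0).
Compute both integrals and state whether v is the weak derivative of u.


LHS = -60/π + 192/π^3, RHS = -60/π + 192/π^3. Yes, v = u' weakly.

u(x) = 2*x**3 + 2*x**2 - x - 1, classical derivative u'(x) = 6*x**2 + 4*x - 1.
φ(x) = sin(πx/2), so φ'(x) = π*cos(π*x/2)/2.
Note φ(0) = φ(2) = 0, so the boundary term u·φ vanishes.
LHS = ∫_0^2 u(x) φ'(x) dx = ∫_0^2 (π*x^3*cos(π*x/2) + π*x^2*cos(π*x/2) - π*x*cos(π*x/2)/2 - π*cos(π*x/2)/2) dx. Term by term:
  ∫_0^2 -π*cos(π*x/2)/2 dx = 0;  ∫_0^2 π*x^2*cos(π*x/2) dx = -16/π;  ∫_0^2 π*x^3*cos(π*x/2) dx = -48/π + 192/π^3;
  ∫_0^2 -π*x*cos(π*x/2)/2 dx = 4/π.
Sum: 0 − 16/π + -48/π + 192/π^3 + 4/π = -60/π + 192/π^3.
So LHS = -60/π + 192/π^3.
∫_0^2 v(x) φ(x) dx = ∫_0^2 (6*x^2*sin(π*x/2) + 4*x*sin(π*x/2) - sin(π*x/2)) dx. Term by term:
  ∫_0^2 -sin(π*x/2) dx = -4/π;  ∫_0^2 4*x*sin(π*x/2) dx = 16/π;  ∫_0^2 6*x^2*sin(π*x/2) dx = -192/π^3 + 48/π.
Sum: -4/π + 16/π + -192/π^3 + 48/π = -192/π^3 + 60/π.
So RHS = -∫_0^2 v(x) φ(x) dx = -60/π + 192/π^3.
LHS = RHS, so the identity holds for this test φ.
Moreover u is smooth here and v(x) = u'(x) = 6*x**2 + 4*x - 1 pointwise, so the identity holds for every test function. Hence v is the weak derivative of u.


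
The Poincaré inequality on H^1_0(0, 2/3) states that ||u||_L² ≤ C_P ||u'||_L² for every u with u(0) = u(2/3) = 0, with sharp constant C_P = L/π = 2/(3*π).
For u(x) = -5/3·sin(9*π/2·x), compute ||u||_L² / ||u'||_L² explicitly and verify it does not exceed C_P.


||u||_L² / ||u'||_L² = 2/(9*π) < C_P = 2/(3*π).

u(x) = -5/3·sin(9*π/2·x), so u'(x) = -15*π*cos(9*π*x/2)/2.
Writing u(x) = A·sin(kπx/L) with A = -5/3 and k = 3, use ∫_0^L sin²(kπx/L) dx = L/2 and ∫_0^L cos²(kπx/L) dx = L/2.
u² = 25/9·sin²(9*π/2·x) and (u')² = 225*π^2/4·cos²(9*π/2·x), and each of sin², cos² integrates to L/2 = 1/3 over (0, 2/3).
∫_0^2/3 u² dx = 25/27, so ||u||_L² = 5*sqrt(3)/9.
∫_0^2/3 (u')² dx = 75*π^2/4, so ||u'||_L² = 5*sqrt(3)*π/2.
Ratio ||u||_L² / ||u'||_L² = 2/(9*π).
Sharp Poincaré constant on H^1_0(0, 2/3) is C_P = L/π = 2/(3*π), achieved by sin(3*π/2·x).
This is the k = 3 harmonic; the ratio L/(kπ) is strictly less than C_P = L/π, consistent with the sharp inequality ||u||_L² ≤ C_P ||u'||_L².


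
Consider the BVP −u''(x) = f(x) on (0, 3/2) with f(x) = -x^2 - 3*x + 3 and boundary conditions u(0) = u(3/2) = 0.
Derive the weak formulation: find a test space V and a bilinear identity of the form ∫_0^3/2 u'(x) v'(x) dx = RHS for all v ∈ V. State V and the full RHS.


V = H^1_0(0, 3/2) (so v(0) = v(3/2) = 0); weak form: ∫_0^3/2 u'v' dx = ∫_0^3/2 (-x^2 - 3*x + 3) v dx for all v ∈ V.

Multiply both sides by a test function v and integrate from 0 to 3/2:
  ∫_0^3/2 −u''(x) v(x) dx = ∫_0^3/2 f(x) v(x) dx.
Integrate the LHS by parts once:
  ∫_0^3/2 −u'' v dx = −[u'(x) v(x)]_0^3/2 + ∫_0^3/2 u'(x) v'(x) dx.
Thus ∫_0^3/2 u'(x) v'(x) dx = ∫_0^3/2 f(x) v(x) dx + [u'(x) v(x)]_0^3/2.
Choose V so that boundary terms are either known or forced to vanish.
u is Dirichlet: u(0) = u(3/2) = 0. Let V = H^1_0(0, 3/2); then v(0) = v(3/2) = 0, and [u' v]_0^3/2 = 0.
Weak formulation: find u (satisfying any essential BC) such that ∫_0^3/2 u'(x) v'(x) dx = ∫_0^3/2 f v dx for all v ∈ V.
Substituting f(x) = -x^2 - 3*x + 3, the right-hand side is ∫_0^3/2 (-x^2 - 3*x + 3) v dx.


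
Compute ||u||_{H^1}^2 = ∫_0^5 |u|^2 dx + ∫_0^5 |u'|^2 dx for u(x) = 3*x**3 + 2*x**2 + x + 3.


||u||_{H^1}^2 = 8628575/42

The H^1 norm (squared) on an interval (0, L) is
  ||u||_{H^1}^2 = ∫_0^L u(x)^2 dx + ∫_0^L u'(x)^2 dx.
Compute u'(x) = 9*x**2 + 4*x + 1.
Then u(x)^2 = 9*x**6 + 12*x**5 + 10*x**4 + 22*x**3 + 13*x**2 + 6*x + 9 and u'(x)^2 = 81*x**4 + 72*x**3 + 34*x**2 + 8*x + 1.
Integrate each monomial from 0 to 5 using ∫_0^5 c·x^n dx = c·5^(n+1)/(n+1):
  ∫_0^5 u(x)^2 dx = ∫_0^5 (9*x^6 + 12*x^5 + 10*x^4 + 22*x^3 + 13*x^2 + 6*x + 9) dx. Term by term:
    ∫_0^5 9*x^6 dx = 703125/7;  ∫_0^5 12*x^5 dx = 31250;  ∫_0^5 10*x^4 dx = 6250;
    ∫_0^5 22*x^3 dx = 6875/2;  ∫_0^5 13*x^2 dx = 1625/3;  ∫_0^5 6*x dx = 75;
    ∫_0^5 9 dx = 45.
  Sum: 703125/7 + 31250 + 6250 + 6875/2 + 1625/3 + 75 + 45 = 5965915/42.
  ∫_0^5 u'(x)^2 dx = ∫_0^5 (81*x^4 + 72*x^3 + 34*x^2 + 8*x + 1) dx. Term by term:
    ∫_0^5 81*x^4 dx = 50625;  ∫_0^5 72*x^3 dx = 11250;  ∫_0^5 34*x^2 dx = 4250/3;
    ∫_0^5 8*x dx = 100;  ∫_0^5 1 dx = 5.
  Sum: 50625 + 11250 + 4250/3 + 100 + 5 = 190190/3.
Adding: ||u||_{H^1}^2 = 5965915/42 + 190190/3 = 8628575/42.


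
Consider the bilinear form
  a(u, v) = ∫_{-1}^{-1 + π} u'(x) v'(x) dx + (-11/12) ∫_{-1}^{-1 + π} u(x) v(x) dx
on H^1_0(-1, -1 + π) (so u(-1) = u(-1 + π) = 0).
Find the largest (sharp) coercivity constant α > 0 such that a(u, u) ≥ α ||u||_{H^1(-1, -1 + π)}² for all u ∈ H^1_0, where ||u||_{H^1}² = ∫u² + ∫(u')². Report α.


α = 1/24

Coercivity of a(·,·) on H^1_0(-1, -1 + π) means a(u, u) ≥ α ||u||_{H^1}² for every u ∈ H^1_0.
The interval has length L = π, and Poincaré/coercivity depend only on L. Here a(u, u) = ∫(u')² + (-11/12)·∫u².
Here c = -11/12 < 0 with |c| < (π/L)² = 1, so coercivity still holds. The condition a(u,u) ≥ α||u||_{H^1}² reads (1−α)∫(u')² ≥ (α−c)∫u². Any admissible α is ≤ 1 (rapidly oscillating u have ∫u²/∫(u')² → 0), and α = 1 would force 0 ≥ (1−c)∫u², impossible since c < 1; so 1−α > 0. By the sharp Poincaré inequality on H^1_0 of an interval of length L, ∫(u')² ≥ (π/L)²∫u² with equality for the first sine mode sin(π(x−x₀)/L) (x₀ the left endpoint), so the inequality holds for all u iff (1−α)(π/L)² ≥ α − c, i.e. α ≤ ((π/L)² + c)/((π/L)² + 1) = (1 + c(L/π)²)/(1 + (L/π)²). (Direct route, valid since c ≤ 0: Poincaré gives c∫u² ≥ c(L/π)²∫(u')², so a(u,u) ≥ (1 + c(L/π)²)∫(u')², while ||u||_{H^1}² ≤ (1 + (L/π)²)∫(u')²; dividing yields the same α.) With (π/L)² = 1 and c = -11/12, the largest admissible constant is α = ((π/L)² + c)/((π/L)² + 1).
Simplifying, α = 1/24.


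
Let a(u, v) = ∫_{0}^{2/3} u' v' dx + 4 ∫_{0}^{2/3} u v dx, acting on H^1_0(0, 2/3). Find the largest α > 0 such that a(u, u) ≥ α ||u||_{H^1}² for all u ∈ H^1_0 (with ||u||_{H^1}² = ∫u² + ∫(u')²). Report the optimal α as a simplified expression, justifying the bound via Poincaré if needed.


α = 1

Coercivity of a(·,·) on H^1_0(0, 2/3) means a(u, u) ≥ α ||u||_{H^1}² for every u ∈ H^1_0.
The interval has length L = 2/3, and Poincaré/coercivity depend only on L. Here a(u, u) = ∫(u')² + (4)·∫u².
Here c = 4 ≥ 1, so a(u,u) = ∫(u')² + c∫u² ≥ ∫(u')² + ∫u² = ||u||_{H^1}², i.e. α = 1 works. No larger α is possible: a(u,u) ≥ α||u||_{H^1}² means (1−α)∫(u')² ≥ (α−c)∫u², and for the modes u_n = sin(nπ(x−x₀)/L) (x₀ the left endpoint) one has ∫u_n²/∫(u_n')² = (L/(nπ))² → 0, so a(u_n,u_n)/||u_n||_{H^1}² → 1. Hence the optimal constant is α = 1.
Therefore α = 1.


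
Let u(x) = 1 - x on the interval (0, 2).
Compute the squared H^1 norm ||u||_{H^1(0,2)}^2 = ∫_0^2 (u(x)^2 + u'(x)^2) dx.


||u||_{H^1}^2 = 8/3

The H^1 norm (squared) on an interval (0, L) is
  ||u||_{H^1}^2 = ∫_0^L u(x)^2 dx + ∫_0^L u'(x)^2 dx.
Compute u'(x) = -1.
Then u(x)^2 = x**2 - 2*x + 1 and u'(x)^2 = 1.
Integrate each monomial from 0 to 2 using ∫_0^2 c·x^n dx = c·2^(n+1)/(n+1):
  ∫_0^2 u(x)^2 dx = ∫_0^2 (x^2 - 2*x + 1) dx. Term by term:
    ∫_0^2 x^2 dx = 8/3;  ∫_0^2 -2*x dx = -4;  ∫_0^2 1 dx = 2.
  Sum: 8/3 − 4 + 2 = 2/3.
  ∫_0^2 u'(x)^2 dx = ∫_0^2 (1) dx. Term by term:
    ∫_0^2 1 dx = 2.
Adding: ||u||_{H^1}^2 = 2/3 + 2 = 8/3.


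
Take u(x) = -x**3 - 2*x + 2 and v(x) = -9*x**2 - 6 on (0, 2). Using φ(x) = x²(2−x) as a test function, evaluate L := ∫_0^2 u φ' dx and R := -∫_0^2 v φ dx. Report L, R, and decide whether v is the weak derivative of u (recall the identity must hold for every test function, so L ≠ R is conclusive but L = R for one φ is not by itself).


LHS = 136/15, RHS = 136/5. No, v is not the weak derivative of u.

u(x) = -x**3 - 2*x + 2, classical derivative u'(x) = -3*x**2 - 2.
φ(x) = x²(2−x), so φ'(x) = x*(4 - 3*x).
Note φ(0) = φ(2) = 0, so the boundary term u·φ vanishes.
LHS = ∫_0^2 u(x) φ'(x) dx = ∫_0^2 (3*x^5 - 4*x^4 + 6*x^3 - 14*x^2 + 8*x) dx. Term by term:
  ∫_0^2 3*x^5 dx = 32;  ∫_0^2 -4*x^4 dx = -128/5;  ∫_0^2 6*x^3 dx = 24;
  ∫_0^2 -14*x^2 dx = -112/3;  ∫_0^2 8*x dx = 16.
Sum: 32 − 128/5 + 24 − 112/3 + 16 = 136/15.
So LHS = 136/15.
∫_0^2 v(x) φ(x) dx = ∫_0^2 (9*x^5 - 18*x^4 + 6*x^3 - 12*x^2) dx. Term by term:
  ∫_0^2 9*x^5 dx = 96;  ∫_0^2 -18*x^4 dx = -576/5;  ∫_0^2 6*x^3 dx = 24;
  ∫_0^2 -12*x^2 dx = -32.
Sum: 96 − 576/5 + 24 − 32 = -136/5.
So RHS = -∫_0^2 v(x) φ(x) dx = 136/5.
LHS − RHS = -272/15 ≠ 0, so the identity fails.
(For a valid weak derivative the identity must hold for EVERY test function, in particular this one. The failure shows v is NOT the weak derivative of u.)
Correct weak derivative would be u'(x) = -3*x**2 - 2.


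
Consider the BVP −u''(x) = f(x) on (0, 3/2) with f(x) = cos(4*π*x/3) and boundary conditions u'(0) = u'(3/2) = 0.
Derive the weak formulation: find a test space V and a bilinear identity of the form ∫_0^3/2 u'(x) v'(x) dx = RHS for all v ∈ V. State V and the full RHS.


V = H^1(0, 3/2) (no boundary constraint on v; u is determined up to an additive constant); weak form: ∫_0^3/2 u'v' dx = ∫_0^3/2 (cos(4*π*x/3)) v dx for all v ∈ V.

Multiply both sides by a test function v and integrate from 0 to 3/2:
  ∫_0^3/2 −u''(x) v(x) dx = ∫_0^3/2 f(x) v(x) dx.
Integrate the LHS by parts once:
  ∫_0^3/2 −u'' v dx = −[u'(x) v(x)]_0^3/2 + ∫_0^3/2 u'(x) v'(x) dx.
Thus ∫_0^3/2 u'(x) v'(x) dx = ∫_0^3/2 f(x) v(x) dx + [u'(x) v(x)]_0^3/2.
Choose V so that boundary terms are either known or forced to vanish.
u has homogeneous Neumann: u'(0) = u'(3/2) = 0. So [u' v]_0^3/2 = 0·v(3/2) − 0·v(0) = 0 for any v; take V = H^1(0, 3/2).
Weak formulation: find u (satisfying any essential BC) such that ∫_0^3/2 u'(x) v'(x) dx = ∫_0^3/2 f v dx for all v ∈ V (homogeneous Neumann, so boundary terms vanish).
Substituting f(x) = cos(4*π*x/3), the right-hand side is ∫_0^3/2 (cos(4*π*x/3)) v dx.
Compatibility check (pure Neumann): taking v ≡ 1 ∈ V gives 0 = ∫_0^3/2 f dx + (0) − (0), i.e. ∫_0^3/2 f dx must equal u'(0) − u'(3/2) = 0. Indeed ∫_0^3/2 (cos(4*π*x/3)) dx = 0, so the data are compatible. The solution is then unique only up to an additive constant (fix it e.g. by requiring ∫_0^3/2 u dx = 0).


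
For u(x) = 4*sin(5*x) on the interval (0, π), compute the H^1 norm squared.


||u||_{H^1(0,π)}^2 = 208*π

u'(x) = 20*cos(5*x).
Expand u² and (u')² and integrate term by term on (0, π), using: for integers n ≥ 1, ∫_0^π sin²(nx) dx = ∫_0^π cos²(nx) dx = π/2; for n ≠ n', ∫_0^π sin(nx)sin(n'x) dx = ∫_0^π cos(nx)cos(n'x) dx = 0; and by product-to-sum, ∫_0^π sin(nx)cos(n'x) dx = ½∫_0^π [sin((n+n')x) + sin((n−n')x)] dx, which is 0 when n+n' is even and 2n/(n²−n'²) when n+n' is odd (it need not vanish on (0, π)).
  u² squared terms: (4)²·∫sin(5x)² dx = 16·π/2 = 8*π.
  So ∫_0^π u² dx = 8*π.
  (u')² squared terms: (20)²·∫cos(5x)² dx = 400·π/2 = 200*π.
  So ∫_0^π (u')² dx = 200*π.
||u||_{H^1}^2 = (8*π) + (200*π) = 208*π.


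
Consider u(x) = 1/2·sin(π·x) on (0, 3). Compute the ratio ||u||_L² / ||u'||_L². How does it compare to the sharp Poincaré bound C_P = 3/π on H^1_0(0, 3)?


||u||_L² / ||u'||_L² = 1/π < C_P = 3/π.

u(x) = 1/2·sin(π·x), so u'(x) = π*cos(π*x)/2.
Writing u(x) = A·sin(kπx/L) with A = 1/2 and k = 3, use ∫_0^L sin²(kπx/L) dx = L/2 and ∫_0^L cos²(kπx/L) dx = L/2.
u² = 1/4·sin²(π·x) and (u')² = π^2/4·cos²(π·x), and each of sin², cos² integrates to L/2 = 3/2 over (0, 3).
∫_0^3 u² dx = 3/8, so ||u||_L² = sqrt(6)/4.
∫_0^3 (u')² dx = 3*π^2/8, so ||u'||_L² = sqrt(6)*π/4.
Ratio ||u||_L² / ||u'||_L² = 1/π.
Sharp Poincaré constant on H^1_0(0, 3) is C_P = L/π = 3/π, achieved by sin(π/3·x).
This is the k = 3 harmonic; the ratio L/(kπ) is strictly less than C_P = L/π, consistent with the sharp inequality ||u||_L² ≤ C_P ||u'||_L².


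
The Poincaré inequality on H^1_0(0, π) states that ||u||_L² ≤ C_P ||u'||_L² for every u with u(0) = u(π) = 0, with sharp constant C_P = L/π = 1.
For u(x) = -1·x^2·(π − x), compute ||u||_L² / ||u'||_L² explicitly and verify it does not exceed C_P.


||u||_L² / ||u'||_L² = sqrt(14)*π/14 < C_P = 1.

u(x) = -1·x^2·(π − x), so u'(x) = x*(3*x - 2*π).
u(x) = -1·x^2·(π − x) vanishes at x = 0 and x = π, so u ∈ H^1_0(0, π). Differentiate via the product rule and integrate the resulting polynomials term by term.
  ∫_0^π u² dx = ∫_0^π (x^6 - 2*π*x^5 + π^2*x^4) dx. Term by term:
    ∫_0^π x^6 dx = π^7/7;  ∫_0^π -2*π*x^5 dx = -π^7/3;  ∫_0^π π^2*x^4 dx = π^7/5.
  Sum: π^7/7 − π^7/3 + π^7/5 = π^7/105.
  ∫_0^π (u')² dx = ∫_0^π (9*x^4 - 12*π*x^3 + 4*π^2*x^2) dx. Term by term:
    ∫_0^π 9*x^4 dx = 9*π^5/5;  ∫_0^π -12*π*x^3 dx = -3*π^5;  ∫_0^π 4*π^2*x^2 dx = 4*π^5/3.
  Sum: 9*π^5/5 − 3*π^5 + 4*π^5/3 = 2*π^5/15.
∫_0^π u² dx = π^7/105, so ||u||_L² = sqrt(105)*π^(7/2)/105.
∫_0^π (u')² dx = 2*π^5/15, so ||u'||_L² = sqrt(30)*π^(5/2)/15.
Ratio ||u||_L² / ||u'||_L² = sqrt(14)*π/14.
Sharp Poincaré constant on H^1_0(0, π) is C_P = L/π = 1, achieved by sin(x).
A polynomial bump cannot attain the sharp Poincaré constant (only the first sine eigenfunction does), so the ratio is strictly less than C_P, consistent with ||u||_L² ≤ C_P ||u'||_L².


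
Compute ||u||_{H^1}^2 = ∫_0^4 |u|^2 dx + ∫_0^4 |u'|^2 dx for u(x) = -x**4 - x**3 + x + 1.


||u||_{H^1}^2 = 6339112/63

The H^1 norm (squared) on an interval (0, L) is
  ||u||_{H^1}^2 = ∫_0^L u(x)^2 dx + ∫_0^L u'(x)^2 dx.
Compute u'(x) = -4*x**3 - 3*x**2 + 1.
Then u(x)^2 = x**8 + 2*x**7 + x**6 - 2*x**5 - 4*x**4 - 2*x**3 + x**2 + 2*x + 1 and u'(x)^2 = 16*x**6 + 24*x**5 + 9*x**4 - 8*x**3 - 6*x**2 + 1.
Integrate each monomial from 0 to 4 using ∫_0^4 c·x^n dx = c·4^(n+1)/(n+1):
  ∫_0^4 u(x)^2 dx = ∫_0^4 (x^8 + 2*x^7 + x^6 - 2*x^5 - 4*x^4 - 2*x^3 + x^2 + 2*x + 1) dx. Term by term:
    ∫_0^4 x^8 dx = 262144/9;  ∫_0^4 2*x^7 dx = 16384;  ∫_0^4 x^6 dx = 16384/7;
    ∫_0^4 -2*x^5 dx = -4096/3;  ∫_0^4 -4*x^4 dx = -4096/5;  ∫_0^4 -2*x^3 dx = -128;
    ∫_0^4 x^2 dx = 64/3;  ∫_0^4 2*x dx = 16;  ∫_0^4 1 dx = 4.
  Sum: 262144/9 + 16384 + 16384/7 − 4096/3 − 4096/5 − 128 + 64/3 + 16 + 4 = 14357852/315.
  ∫_0^4 u'(x)^2 dx = ∫_0^4 (16*x^6 + 24*x^5 + 9*x^4 - 8*x^3 - 6*x^2 + 1) dx. Term by term:
    ∫_0^4 16*x^6 dx = 262144/7;  ∫_0^4 24*x^5 dx = 16384;  ∫_0^4 9*x^4 dx = 9216/5;
    ∫_0^4 -8*x^3 dx = -512;  ∫_0^4 -6*x^2 dx = -128;  ∫_0^4 1 dx = 4.
  Sum: 262144/7 + 16384 + 9216/5 − 512 − 128 + 4 = 1926412/35.
Adding: ||u||_{H^1}^2 = 14357852/315 + 1926412/35 = 6339112/63.


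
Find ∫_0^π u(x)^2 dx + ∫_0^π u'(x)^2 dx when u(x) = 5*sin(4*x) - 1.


||u||_{H^1(0,π)}^2 = 427*π/2

u'(x) = 20*cos(4*x).
Expand u² and (u')² and integrate term by term on (0, π), using: for integers n ≥ 1, ∫_0^π sin²(nx) dx = ∫_0^π cos²(nx) dx = π/2; for n ≠ n', ∫_0^π sin(nx)sin(n'x) dx = ∫_0^π cos(nx)cos(n'x) dx = 0; and by product-to-sum, ∫_0^π sin(nx)cos(n'x) dx = ½∫_0^π [sin((n+n')x) + sin((n−n')x)] dx, which is 0 when n+n' is even and 2n/(n²−n'²) when n+n' is odd (it need not vanish on (0, π)). For the constant mode: ∫_0^π 1 dx = π, ∫_0^π cos(nx) dx = 0, ∫_0^π sin(nx) dx = (1−(−1)^n)/n.
  u² squared terms: (-1)²·∫1 dx = 1·π = π;  (5)²·∫sin(4x)² dx = 25·π/2 = 25*π/2.
  u² cross terms: 2·(-1)·(5)·∫1·sin(4x) dx = -10·(0) = 0.
  So ∫_0^π u² dx = π + 25*π/2 + 0 = 27*π/2.
  (u')² squared terms: (20)²·∫cos(4x)² dx = 400·π/2 = 200*π.
  So ∫_0^π (u')² dx = 200*π.
||u||_{H^1}^2 = (27*π/2) + (200*π) = 427*π/2.


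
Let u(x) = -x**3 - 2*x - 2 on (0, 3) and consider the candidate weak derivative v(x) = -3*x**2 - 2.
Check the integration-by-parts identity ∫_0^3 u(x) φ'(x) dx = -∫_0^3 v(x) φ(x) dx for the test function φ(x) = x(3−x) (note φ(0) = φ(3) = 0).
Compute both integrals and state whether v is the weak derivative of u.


LHS = 909/20, RHS = 909/20. Yes, v = u' weakly.

u(x) = -x**3 - 2*x - 2, classical derivative u'(x) = -3*x**2 - 2.
φ(x) = x(3−x), so φ'(x) = 3 - 2*x.
Note φ(0) = φ(3) = 0, so the boundary term u·φ vanishes.
LHS = ∫_0^3 u(x) φ'(x) dx = ∫_0^3 (2*x^4 - 3*x^3 + 4*x^2 - 2*x - 6) dx. Term by term:
  ∫_0^3 2*x^4 dx = 486/5;  ∫_0^3 -3*x^3 dx = -243/4;  ∫_0^3 4*x^2 dx = 36;
  ∫_0^3 -2*x dx = -9;  ∫_0^3 -6 dx = -18.
Sum: 486/5 − 243/4 + 36 − 9 − 18 = 909/20.
So LHS = 909/20.
∫_0^3 v(x) φ(x) dx = ∫_0^3 (3*x^4 - 9*x^3 + 2*x^2 - 6*x) dx. Term by term:
  ∫_0^3 3*x^4 dx = 729/5;  ∫_0^3 -9*x^3 dx = -729/4;  ∫_0^3 2*x^2 dx = 18;
  ∫_0^3 -6*x dx = -27.
Sum: 729/5 − 729/4 + 18 − 27 = -909/20.
So RHS = -∫_0^3 v(x) φ(x) dx = 909/20.
LHS = RHS, so the identity holds for this test φ.
Moreover u is smooth here and v(x) = u'(x) = -3*x**2 - 2 pointwise, so the identity holds for every test function. Hence v is the weak derivative of u.


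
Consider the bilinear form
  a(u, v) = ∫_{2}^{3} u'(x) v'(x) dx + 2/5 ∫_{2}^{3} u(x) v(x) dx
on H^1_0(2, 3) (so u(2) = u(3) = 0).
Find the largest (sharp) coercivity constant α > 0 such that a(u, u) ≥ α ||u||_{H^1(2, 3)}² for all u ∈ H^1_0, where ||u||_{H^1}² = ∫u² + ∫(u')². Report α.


α = (2/5 + π^2)/(1 + π^2)

Coercivity of a(·,·) on H^1_0(2, 3) means a(u, u) ≥ α ||u||_{H^1}² for every u ∈ H^1_0.
The interval has length L = 1, and Poincaré/coercivity depend only on L. Here a(u, u) = ∫(u')² + (2/5)·∫u².
Here 0 < c = 2/5 < 1. The condition a(u,u) ≥ α||u||_{H^1}² reads (1−α)∫(u')² ≥ (α−c)∫u². Any admissible α is ≤ 1 (rapidly oscillating u have ∫u²/∫(u')² → 0), and α = 1 would force 0 ≥ (1−c)∫u², impossible since c < 1; so 1−α > 0. By the sharp Poincaré inequality on H^1_0 of an interval of length L, ∫(u')² ≥ (π/L)²∫u² with equality for the first sine mode sin(π(x−x₀)/L) (x₀ the left endpoint), so the inequality holds for all u iff (1−α)(π/L)² ≥ α − c, i.e. α ≤ ((π/L)² + c)/((π/L)² + 1) = (1 + c(L/π)²)/(1 + (L/π)²). With (π/L)² = π^2 and c = 2/5, the largest admissible constant is α = ((π/L)² + c)/((π/L)² + 1).
Simplifying, α = (2/5 + π^2)/(1 + π^2).


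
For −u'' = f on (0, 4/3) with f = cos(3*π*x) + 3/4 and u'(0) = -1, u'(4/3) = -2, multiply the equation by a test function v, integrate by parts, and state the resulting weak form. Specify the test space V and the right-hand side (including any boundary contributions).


V = H^1(0, 4/3) (v unrestricted at boundary; u is determined up to an additive constant); weak form: ∫_0^4/3 u'v' dx = ∫_0^4/3 (cos(3*π*x) + 3/4) v dx − 2·v(4/3) + v(0) for all v ∈ V.

Multiply both sides by a test function v and integrate from 0 to 4/3:
  ∫_0^4/3 −u''(x) v(x) dx = ∫_0^4/3 f(x) v(x) dx.
Integrate the LHS by parts once:
  ∫_0^4/3 −u'' v dx = −[u'(x) v(x)]_0^4/3 + ∫_0^4/3 u'(x) v'(x) dx.
Thus ∫_0^4/3 u'(x) v'(x) dx = ∫_0^4/3 f(x) v(x) dx + [u'(x) v(x)]_0^4/3.
Choose V so that boundary terms are either known or forced to vanish.
u has inhomogeneous Neumann u'(0) = -1, u'(4/3) = -2. [u' v]_0^4/3 = (-2)·v(4/3) − (-1)·v(0) = − 2·v(4/3) + v(0). Take V = H^1(0, 4/3); boundary term becomes part of RHS.
Weak formulation: find u (satisfying any essential BC) such that ∫_0^4/3 u'(x) v'(x) dx = ∫_0^4/3 f v dx − 2·v(4/3) + v(0) for all v ∈ V (Neumann data are natural BCs: they enter the RHS as boundary terms).
Substituting f(x) = cos(3*π*x) + 3/4, the right-hand side is ∫_0^4/3 (cos(3*π*x) + 3/4) v dx − 2·v(4/3) + v(0).
Compatibility check (pure Neumann): taking v ≡ 1 ∈ V gives 0 = ∫_0^4/3 f dx + (-2) − (-1), i.e. ∫_0^4/3 f dx must equal u'(0) − u'(4/3) = 1. Indeed ∫_0^4/3 (cos(3*π*x) + 3/4) dx = 1, so the data are compatible. The solution is then unique only up to an additive constant (fix it e.g. by requiring ∫_0^4/3 u dx = 0).


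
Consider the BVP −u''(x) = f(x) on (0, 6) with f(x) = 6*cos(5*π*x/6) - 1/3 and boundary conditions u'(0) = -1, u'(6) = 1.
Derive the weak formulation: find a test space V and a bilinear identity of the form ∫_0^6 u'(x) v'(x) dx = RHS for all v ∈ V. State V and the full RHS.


V = H^1(0, 6) (v unrestricted at boundary; u is determined up to an additive constant); weak form: ∫_0^6 u'v' dx = ∫_0^6 (6*cos(5*π*x/6) - 1/3) v dx + v(6) + v(0) for all v ∈ V.

Multiply both sides by a test function v and integrate from 0 to 6:
  ∫_0^6 −u''(x) v(x) dx = ∫_0^6 f(x) v(x) dx.
Integrate the LHS by parts once:
  ∫_0^6 −u'' v dx = −[u'(x) v(x)]_0^6 + ∫_0^6 u'(x) v'(x) dx.
Thus ∫_0^6 u'(x) v'(x) dx = ∫_0^6 f(x) v(x) dx + [u'(x) v(x)]_0^6.
Choose V so that boundary terms are either known or forced to vanish.
u has inhomogeneous Neumann u'(0) = -1, u'(6) = 1. [u' v]_0^6 = (1)·v(6) − (-1)·v(0) = v(6) + v(0). Take V = H^1(0, 6); boundary term becomes part of RHS.
Weak formulation: find u (satisfying any essential BC) such that ∫_0^6 u'(x) v'(x) dx = ∫_0^6 f v dx + v(6) + v(0) for all v ∈ V (Neumann data are natural BCs: they enter the RHS as boundary terms).
Substituting f(x) = 6*cos(5*π*x/6) - 1/3, the right-hand side is ∫_0^6 (6*cos(5*π*x/6) - 1/3) v dx + v(6) + v(0).
Compatibility check (pure Neumann): taking v ≡ 1 ∈ V gives 0 = ∫_0^6 f dx + (1) − (-1), i.e. ∫_0^6 f dx must equal u'(0) − u'(6) = -2. Indeed ∫_0^6 (6*cos(5*π*x/6) - 1/3) dx = -2, so the data are compatible. The solution is then unique only up to an additive constant (fix it e.g. by requiring ∫_0^6 u dx = 0).


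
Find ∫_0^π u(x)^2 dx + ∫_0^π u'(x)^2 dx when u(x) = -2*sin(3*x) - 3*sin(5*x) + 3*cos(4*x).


||u||_{H^1(0,π)}^2 = -1156/7 + 427*π/2

u'(x) = -12*sin(4*x) - 6*cos(3*x) - 15*cos(5*x).
Expand u² and (u')² and integrate term by term on (0, π), using: for integers n ≥ 1, ∫_0^π sin²(nx) dx = ∫_0^π cos²(nx) dx = π/2; for n ≠ n', ∫_0^π sin(nx)sin(n'x) dx = ∫_0^π cos(nx)cos(n'x) dx = 0; and by product-to-sum, ∫_0^π sin(nx)cos(n'x) dx = ½∫_0^π [sin((n+n')x) + sin((n−n')x)] dx, which is 0 when n+n' is even and 2n/(n²−n'²) when n+n' is odd (it need not vanish on (0, π)).
  u² squared terms: (-3)²·∫sin(5x)² dx = 9·π/2 = 9*π/2;  (-2)²·∫sin(3x)² dx = 4·π/2 = 2*π;  (3)²·∫cos(4x)² dx = 9·π/2 = 9*π/2.
  u² cross terms: 2·(-3)·(-2)·∫sin(5x)·sin(3x) dx = 12·(0) = 0;  2·(-3)·(3)·∫sin(5x)·cos(4x) dx = -18·(10/9) = -20;  2·(-2)·(3)·∫sin(3x)·cos(4x) dx = -12·(-6/7) = 72/7.
  So ∫_0^π u² dx = 9*π/2 + 2*π + 9*π/2 + 0 − 20 + 72/7 = -68/7 + 11*π.
  (u')² squared terms: (-15)²·∫cos(5x)² dx = 225·π/2 = 225*π/2;  (-12)²·∫sin(4x)² dx = 144·π/2 = 72*π;  (-6)²·∫cos(3x)² dx = 36·π/2 = 18*π.
  (u')² cross terms: 2·(-15)·(-12)·∫cos(5x)·sin(4x) dx = 360·(-8/9) = -320;  2·(-15)·(-6)·∫cos(5x)·cos(3x) dx = 180·(0) = 0;  2·(-12)·(-6)·∫sin(4x)·cos(3x) dx = 144·(8/7) = 1152/7.
  So ∫_0^π (u')² dx = 225*π/2 + 72*π + 18*π − 320 + 0 + 1152/7 = -1088/7 + 405*π/2.
||u||_{H^1}^2 = (-68/7 + 11*π) + (-1088/7 + 405*π/2) = -1156/7 + 427*π/2.


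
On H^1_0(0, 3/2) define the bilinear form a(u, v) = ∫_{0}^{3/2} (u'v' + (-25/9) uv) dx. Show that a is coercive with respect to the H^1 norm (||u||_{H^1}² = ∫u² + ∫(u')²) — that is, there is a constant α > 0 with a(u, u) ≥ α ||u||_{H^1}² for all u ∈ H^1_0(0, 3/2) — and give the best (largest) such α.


α = (-25 + 4*π^2)/(9 + 4*π^2)

Coercivity of a(·,·) on H^1_0(0, 3/2) means a(u, u) ≥ α ||u||_{H^1}² for every u ∈ H^1_0.
The interval has length L = 3/2, and Poincaré/coercivity depend only on L. Here a(u, u) = ∫(u')² + (-25/9)·∫u².
Here c = -25/9 < 0 with |c| < (π/L)² = 4*π^2/9, so coercivity still holds. The condition a(u,u) ≥ α||u||_{H^1}² reads (1−α)∫(u')² ≥ (α−c)∫u². Any admissible α is ≤ 1 (rapidly oscillating u have ∫u²/∫(u')² → 0), and α = 1 would force 0 ≥ (1−c)∫u², impossible since c < 1; so 1−α > 0. By the sharp Poincaré inequality on H^1_0 of an interval of length L, ∫(u')² ≥ (π/L)²∫u² with equality for the first sine mode sin(π(x−x₀)/L) (x₀ the left endpoint), so the inequality holds for all u iff (1−α)(π/L)² ≥ α − c, i.e. α ≤ ((π/L)² + c)/((π/L)² + 1) = (1 + c(L/π)²)/(1 + (L/π)²). (Direct route, valid since c ≤ 0: Poincaré gives c∫u² ≥ c(L/π)²∫(u')², so a(u,u) ≥ (1 + c(L/π)²)∫(u')², while ||u||_{H^1}² ≤ (1 + (L/π)²)∫(u')²; dividing yields the same α.) With (π/L)² = 4*π^2/9 and c = -25/9, the largest admissible constant is α = ((π/L)² + c)/((π/L)² + 1).
Simplifying, α = (-25 + 4*π^2)/(9 + 4*π^2).


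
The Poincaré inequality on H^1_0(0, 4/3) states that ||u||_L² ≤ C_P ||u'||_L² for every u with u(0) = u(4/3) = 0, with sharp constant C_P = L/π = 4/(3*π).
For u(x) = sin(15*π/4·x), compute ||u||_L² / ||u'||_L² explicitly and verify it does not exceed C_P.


||u||_L² / ||u'||_L² = 4/(15*π) < C_P = 4/(3*π).

u(x) = sin(15*π/4·x), so u'(x) = 15*π*cos(15*π*x/4)/4.
Writing u(x) = A·sin(kπx/L) with A = 1 and k = 5, use ∫_0^L sin²(kπx/L) dx = L/2 and ∫_0^L cos²(kπx/L) dx = L/2.
u² = 1·sin²(15*π/4·x) and (u')² = 225*π^2/16·cos²(15*π/4·x), and each of sin², cos² integrates to L/2 = 2/3 over (0, 4/3).
∫_0^4/3 u² dx = 2/3, so ||u||_L² = sqrt(6)/3.
∫_0^4/3 (u')² dx = 75*π^2/8, so ||u'||_L² = 5*sqrt(6)*π/4.
Ratio ||u||_L² / ||u'||_L² = 4/(15*π).
Sharp Poincaré constant on H^1_0(0, 4/3) is C_P = L/π = 4/(3*π), achieved by sin(3*π/4·x).
This is the k = 5 harmonic; the ratio L/(kπ) is strictly less than C_P = L/π, consistent with the sharp inequality ||u||_L² ≤ C_P ||u'||_L².


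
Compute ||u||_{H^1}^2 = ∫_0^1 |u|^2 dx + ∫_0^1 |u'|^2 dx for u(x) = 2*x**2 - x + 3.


||u||_{H^1}^2 = 187/15

The H^1 norm (squared) on an interval (0, L) is
  ||u||_{H^1}^2 = ∫_0^L u(x)^2 dx + ∫_0^L u'(x)^2 dx.
Compute u'(x) = 4*x - 1.
Then u(x)^2 = 4*x**4 - 4*x**3 + 13*x**2 - 6*x + 9 and u'(x)^2 = 16*x**2 - 8*x + 1.
Integrate each monomial from 0 to 1 using ∫_0^1 c·x^n dx = c·1^(n+1)/(n+1):
  ∫_0^1 u(x)^2 dx = ∫_0^1 (4*x^4 - 4*x^3 + 13*x^2 - 6*x + 9) dx. Term by term:
    ∫_0^1 4*x^4 dx = 4/5;  ∫_0^1 -4*x^3 dx = -1;  ∫_0^1 13*x^2 dx = 13/3;
    ∫_0^1 -6*x dx = -3;  ∫_0^1 9 dx = 9.
  Sum: 4/5 − 1 + 13/3 − 3 + 9 = 152/15.
  ∫_0^1 u'(x)^2 dx = ∫_0^1 (16*x^2 - 8*x + 1) dx. Term by term:
    ∫_0^1 16*x^2 dx = 16/3;  ∫_0^1 -8*x dx = -4;  ∫_0^1 1 dx = 1.
  Sum: 16/3 − 4 + 1 = 7/3.
Adding: ||u||_{H^1}^2 = 152/15 + 7/3 = 187/15.


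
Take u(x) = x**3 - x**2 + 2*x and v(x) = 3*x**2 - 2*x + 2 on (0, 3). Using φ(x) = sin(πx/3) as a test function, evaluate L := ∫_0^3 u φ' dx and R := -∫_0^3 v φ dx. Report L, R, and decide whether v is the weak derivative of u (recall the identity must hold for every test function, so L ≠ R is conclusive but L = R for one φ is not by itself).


LHS = -75/π + 324/π^3, RHS = -75/π + 324/π^3. Yes, v = u' weakly.

u(x) = x**3 - x**2 + 2*x, classical derivative u'(x) = 3*x**2 - 2*x + 2.
φ(x) = sin(πx/3), so φ'(x) = π*cos(π*x/3)/3.
Note φ(0) = φ(3) = 0, so the boundary term u·φ vanishes.
LHS = ∫_0^3 u(x) φ'(x) dx = ∫_0^3 (π*x^3*cos(π*x/3)/3 - π*x^2*cos(π*x/3)/3 + 2*π*x*cos(π*x/3)/3) dx. Term by term:
  ∫_0^3 -π*x^2*cos(π*x/3)/3 dx = 18/π;  ∫_0^3 π*x^3*cos(π*x/3)/3 dx = -81/π + 324/π^3;  ∫_0^3 2*π*x*cos(π*x/3)/3 dx = -12/π.
Sum: 18/π + -81/π + 324/π^3 − 12/π = -75/π + 324/π^3.
So LHS = -75/π + 324/π^3.
∫_0^3 v(x) φ(x) dx = ∫_0^3 (3*x^2*sin(π*x/3) - 2*x*sin(π*x/3) + 2*sin(π*x/3)) dx. Term by term:
  ∫_0^3 2*sin(π*x/3) dx = 12/π;  ∫_0^3 -2*x*sin(π*x/3) dx = -18/π;  ∫_0^3 3*x^2*sin(π*x/3) dx = -324/π^3 + 81/π.
Sum: 12/π − 18/π + -324/π^3 + 81/π = -324/π^3 + 75/π.
So RHS = -∫_0^3 v(x) φ(x) dx = -75/π + 324/π^3.
LHS = RHS, so the identity holds for this test φ.
Moreover u is smooth here and v(x) = u'(x) = 3*x**2 - 2*x + 2 pointwise, so the identity holds for every test function. Hence v is the weak derivative of u.


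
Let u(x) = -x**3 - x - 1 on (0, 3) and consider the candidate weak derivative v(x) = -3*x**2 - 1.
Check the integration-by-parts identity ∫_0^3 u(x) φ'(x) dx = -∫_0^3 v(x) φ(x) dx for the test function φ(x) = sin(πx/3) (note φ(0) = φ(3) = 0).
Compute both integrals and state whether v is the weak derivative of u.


LHS = -324/π^3 + 87/π, RHS = -324/π^3 + 87/π. Yes, v = u' weakly.

u(x) = -x**3 - x - 1, classical derivative u'(x) = -3*x**2 - 1.
φ(x) = sin(πx/3), so φ'(x) = π*cos(π*x/3)/3.
Note φ(0) = φ(3) = 0, so the boundary term u·φ vanishes.
LHS = ∫_0^3 u(x) φ'(x) dx = ∫_0^3 (-π*x^3*cos(π*x/3)/3 - π*x*cos(π*x/3)/3 - π*cos(π*x/3)/3) dx. Term by term:
  ∫_0^3 -π*cos(π*x/3)/3 dx = 0;  ∫_0^3 -π*x*cos(π*x/3)/3 dx = 6/π;  ∫_0^3 -π*x^3*cos(π*x/3)/3 dx = -324/π^3 + 81/π.
Sum: 0 + 6/π + -324/π^3 + 81/π = -324/π^3 + 87/π.
So LHS = -324/π^3 + 87/π.
∫_0^3 v(x) φ(x) dx = ∫_0^3 (-3*x^2*sin(π*x/3) - sin(π*x/3)) dx. Term by term:
  ∫_0^3 -sin(π*x/3) dx = -6/π;  ∫_0^3 -3*x^2*sin(π*x/3) dx = -81/π + 324/π^3.
Sum: -6/π + -81/π + 324/π^3 = -87/π + 324/π^3.
So RHS = -∫_0^3 v(x) φ(x) dx = -324/π^3 + 87/π.
LHS = RHS, so the identity holds for this test φ.
Moreover u is smooth here and v(x) = u'(x) = -3*x**2 - 1 pointwise, so the identity holds for every test function. Hence v is the weak derivative of u.


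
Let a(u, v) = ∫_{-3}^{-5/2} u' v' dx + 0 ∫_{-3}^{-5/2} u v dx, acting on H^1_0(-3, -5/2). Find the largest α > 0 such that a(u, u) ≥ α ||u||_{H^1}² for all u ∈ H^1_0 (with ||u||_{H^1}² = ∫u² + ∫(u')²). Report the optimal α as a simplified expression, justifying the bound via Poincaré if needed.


α = 4*π^2/(1 + 4*π^2)

Coercivity of a(·,·) on H^1_0(-3, -5/2) means a(u, u) ≥ α ||u||_{H^1}² for every u ∈ H^1_0.
The interval has length L = 1/2, and Poincaré/coercivity depend only on L. Here a(u, u) = ∫(u')² + (0)·∫u².
Here c = 0, so a(u,u) = ∫(u')² alone. The condition a(u,u) ≥ α||u||_{H^1}² reads (1−α)∫(u')² ≥ (α−c)∫u². Any admissible α is ≤ 1 (rapidly oscillating u have ∫u²/∫(u')² → 0), and α = 1 would force 0 ≥ (1−c)∫u², impossible since c < 1; so 1−α > 0. By the sharp Poincaré inequality on H^1_0 of an interval of length L, ∫(u')² ≥ (π/L)²∫u² with equality for the first sine mode sin(π(x−x₀)/L) (x₀ the left endpoint), so the inequality holds for all u iff (1−α)(π/L)² ≥ α − c, i.e. α ≤ ((π/L)² + c)/((π/L)² + 1) = (1 + c(L/π)²)/(1 + (L/π)²). (Direct route, valid since c ≤ 0: Poincaré gives c∫u² ≥ c(L/π)²∫(u')², so a(u,u) ≥ (1 + c(L/π)²)∫(u')², while ||u||_{H^1}² ≤ (1 + (L/π)²)∫(u')²; dividing yields the same α.) With (π/L)² = 4*π^2 and c = 0, the largest admissible constant is α = ((π/L)² + c)/((π/L)² + 1).
Simplifying, α = 4*π^2/(1 + 4*π^2).


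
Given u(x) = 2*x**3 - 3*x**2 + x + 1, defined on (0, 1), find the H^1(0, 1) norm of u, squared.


||u||_{H^1}^2 = 253/210

The H^1 norm (squared) on an interval (0, L) is
  ||u||_{H^1}^2 = ∫_0^L u(x)^2 dx + ∫_0^L u'(x)^2 dx.
Compute u'(x) = 6*x**2 - 6*x + 1.
Then u(x)^2 = 4*x**6 - 12*x**5 + 13*x**4 - 2*x**3 - 5*x**2 + 2*x + 1 and u'(x)^2 = 36*x**4 - 72*x**3 + 48*x**2 - 12*x + 1.
Integrate each monomial from 0 to 1 using ∫_0^1 c·x^n dx = c·1^(n+1)/(n+1):
  ∫_0^1 u(x)^2 dx = ∫_0^1 (4*x^6 - 12*x^5 + 13*x^4 - 2*x^3 - 5*x^2 + 2*x + 1) dx. Term by term:
    ∫_0^1 4*x^6 dx = 4/7;  ∫_0^1 -12*x^5 dx = -2;  ∫_0^1 13*x^4 dx = 13/5;
    ∫_0^1 -2*x^3 dx = -1/2;  ∫_0^1 -5*x^2 dx = -5/3;  ∫_0^1 2*x dx = 1;
    ∫_0^1 1 dx = 1.
  Sum: 4/7 − 2 + 13/5 − 1/2 − 5/3 + 1 + 1 = 211/210.
  ∫_0^1 u'(x)^2 dx = ∫_0^1 (36*x^4 - 72*x^3 + 48*x^2 - 12*x + 1) dx. Term by term:
    ∫_0^1 36*x^4 dx = 36/5;  ∫_0^1 -72*x^3 dx = -18;  ∫_0^1 48*x^2 dx = 16;
    ∫_0^1 -12*x dx = -6;  ∫_0^1 1 dx = 1.
  Sum: 36/5 − 18 + 16 − 6 + 1 = 1/5.
Adding: ||u||_{H^1}^2 = 211/210 + 1/5 = 253/210.


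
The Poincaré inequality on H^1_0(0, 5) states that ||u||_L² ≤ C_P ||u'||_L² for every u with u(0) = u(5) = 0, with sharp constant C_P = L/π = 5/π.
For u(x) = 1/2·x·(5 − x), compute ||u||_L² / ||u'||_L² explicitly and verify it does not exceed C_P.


||u||_L² / ||u'||_L² = sqrt(10)/2 < C_P = 5/π.

u(x) = 1/2·x·(5 − x), so u'(x) = 5/2 - x.
u(x) = 1/2·x·(5 − x) vanishes at x = 0 and x = 5, so u ∈ H^1_0(0, 5). Differentiate via the product rule and integrate the resulting polynomials term by term.
  ∫_0^5 u² dx = ∫_0^5 (x^4/4 - 5*x^3/2 + 25*x^2/4) dx. Term by term:
    ∫_0^5 x^4/4 dx = 625/4;  ∫_0^5 -5*x^3/2 dx = -3125/8;  ∫_0^5 25*x^2/4 dx = 3125/12.
  Sum: 625/4 − 3125/8 + 3125/12 = 625/24.
  ∫_0^5 (u')² dx = ∫_0^5 (x^2 - 5*x + 25/4) dx. Term by term:
    ∫_0^5 x^2 dx = 125/3;  ∫_0^5 -5*x dx = -125/2;  ∫_0^5 25/4 dx = 125/4.
  Sum: 125/3 − 125/2 + 125/4 = 125/12.
∫_0^5 u² dx = 625/24, so ||u||_L² = 25*sqrt(6)/12.
∫_0^5 (u')² dx = 125/12, so ||u'||_L² = 5*sqrt(15)/6.
Ratio ||u||_L² / ||u'||_L² = sqrt(10)/2.
Sharp Poincaré constant on H^1_0(0, 5) is C_P = L/π = 5/π, achieved by sin(π/5·x).
A polynomial bump cannot attain the sharp Poincaré constant (only the first sine eigenfunction does), so the ratio is strictly less than C_P, consistent with ||u||_L² ≤ C_P ||u'||_L².


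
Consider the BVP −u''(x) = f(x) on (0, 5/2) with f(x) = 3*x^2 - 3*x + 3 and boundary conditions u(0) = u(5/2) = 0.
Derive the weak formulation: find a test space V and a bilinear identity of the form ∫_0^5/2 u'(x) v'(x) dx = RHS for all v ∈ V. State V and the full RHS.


V = H^1_0(0, 5/2) (so v(0) = v(5/2) = 0); weak form: ∫_0^5/2 u'v' dx = ∫_0^5/2 (3*x^2 - 3*x + 3) v dx for all v ∈ V.

Multiply both sides by a test function v and integrate from 0 to 5/2:
  ∫_0^5/2 −u''(x) v(x) dx = ∫_0^5/2 f(x) v(x) dx.
Integrate the LHS by parts once:
  ∫_0^5/2 −u'' v dx = −[u'(x) v(x)]_0^5/2 + ∫_0^5/2 u'(x) v'(x) dx.
Thus ∫_0^5/2 u'(x) v'(x) dx = ∫_0^5/2 f(x) v(x) dx + [u'(x) v(x)]_0^5/2.
Choose V so that boundary terms are either known or forced to vanish.
u is Dirichlet: u(0) = u(5/2) = 0. Let V = H^1_0(0, 5/2); then v(0) = v(5/2) = 0, and [u' v]_0^5/2 = 0.
Weak formulation: find u (satisfying any essential BC) such that ∫_0^5/2 u'(x) v'(x) dx = ∫_0^5/2 f v dx for all v ∈ V.
Substituting f(x) = 3*x^2 - 3*x + 3, the right-hand side is ∫_0^5/2 (3*x^2 - 3*x + 3) v dx.


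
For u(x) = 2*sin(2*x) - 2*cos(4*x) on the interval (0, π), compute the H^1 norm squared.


||u||_{H^1(0,π)}^2 = 44*π

u'(x) = 8*sin(4*x) + 4*cos(2*x).
Expand u² and (u')² and integrate term by term on (0, π), using: for integers n ≥ 1, ∫_0^π sin²(nx) dx = ∫_0^π cos²(nx) dx = π/2; for n ≠ n', ∫_0^π sin(nx)sin(n'x) dx = ∫_0^π cos(nx)cos(n'x) dx = 0; and by product-to-sum, ∫_0^π sin(nx)cos(n'x) dx = ½∫_0^π [sin((n+n')x) + sin((n−n')x)] dx, which is 0 when n+n' is even and 2n/(n²−n'²) when n+n' is odd (it need not vanish on (0, π)).
  u² squared terms: (-2)²·∫cos(4x)² dx = 4·π/2 = 2*π;  (2)²·∫sin(2x)² dx = 4·π/2 = 2*π.
  u² cross terms: 2·(-2)·(2)·∫cos(4x)·sin(2x) dx = -8·(0) = 0.
  So ∫_0^π u² dx = 2*π + 2*π + 0 = 4*π.
  (u')² squared terms: (4)²·∫cos(2x)² dx = 16·π/2 = 8*π;  (8)²·∫sin(4x)² dx = 64·π/2 = 32*π.
  (u')² cross terms: 2·(4)·(8)·∫cos(2x)·sin(4x) dx = 64·(0) = 0.
  So ∫_0^π (u')² dx = 8*π + 32*π + 0 = 40*π.
||u||_{H^1}^2 = (4*π) + (40*π) = 44*π.


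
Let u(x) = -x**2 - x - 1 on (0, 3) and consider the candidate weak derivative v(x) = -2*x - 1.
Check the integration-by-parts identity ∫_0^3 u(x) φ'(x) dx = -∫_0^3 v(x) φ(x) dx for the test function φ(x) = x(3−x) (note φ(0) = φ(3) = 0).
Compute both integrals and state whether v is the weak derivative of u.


LHS = 18, RHS = 18. Yes, v = u' weakly.

u(x) = -x**2 - x - 1, classical derivative u'(x) = -2*x - 1.
φ(x) = x(3−x), so φ'(x) = 3 - 2*x.
Note φ(0) = φ(3) = 0, so the boundary term u·φ vanishes.
LHS = ∫_0^3 u(x) φ'(x) dx = ∫_0^3 (2*x^3 - x^2 - x - 3) dx. Term by term:
  ∫_0^3 2*x^3 dx = 81/2;  ∫_0^3 -x^2 dx = -9;  ∫_0^3 -x dx = -9/2;
  ∫_0^3 -3 dx = -9.
Sum: 81/2 − 9 − 9/2 − 9 = 18.
So LHS = 18.
∫_0^3 v(x) φ(x) dx = ∫_0^3 (2*x^3 - 5*x^2 - 3*x) dx. Term by term:
  ∫_0^3 2*x^3 dx = 81/2;  ∫_0^3 -5*x^2 dx = -45;  ∫_0^3 -3*x dx = -27/2.
Sum: 81/2 − 45 − 27/2 = -18.
So RHS = -∫_0^3 v(x) φ(x) dx = 18.
LHS = RHS, so the identity holds for this test φ.
Moreover u is smooth here and v(x) = u'(x) = -2*x - 1 pointwise, so the identity holds for every test function. Hence v is the weak derivative of u.


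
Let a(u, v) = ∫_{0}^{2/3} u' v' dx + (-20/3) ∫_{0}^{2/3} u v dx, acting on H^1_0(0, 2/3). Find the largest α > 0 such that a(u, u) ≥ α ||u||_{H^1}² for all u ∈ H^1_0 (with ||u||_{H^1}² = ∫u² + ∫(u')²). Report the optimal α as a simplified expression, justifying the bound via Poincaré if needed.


α = (-80 + 27*π^2)/(3*(4 + 9*π^2))

Coercivity of a(·,·) on H^1_0(0, 2/3) means a(u, u) ≥ α ||u||_{H^1}² for every u ∈ H^1_0.
The interval has length L = 2/3, and Poincaré/coercivity depend only on L. Here a(u, u) = ∫(u')² + (-20/3)·∫u².
Here c = -20/3 < 0 with |c| < (π/L)² = 9*π^2/4, so coercivity still holds. The condition a(u,u) ≥ α||u||_{H^1}² reads (1−α)∫(u')² ≥ (α−c)∫u². Any admissible α is ≤ 1 (rapidly oscillating u have ∫u²/∫(u')² → 0), and α = 1 would force 0 ≥ (1−c)∫u², impossible since c < 1; so 1−α > 0. By the sharp Poincaré inequality on H^1_0 of an interval of length L, ∫(u')² ≥ (π/L)²∫u² with equality for the first sine mode sin(π(x−x₀)/L) (x₀ the left endpoint), so the inequality holds for all u iff (1−α)(π/L)² ≥ α − c, i.e. α ≤ ((π/L)² + c)/((π/L)² + 1) = (1 + c(L/π)²)/(1 + (L/π)²). (Direct route, valid since c ≤ 0: Poincaré gives c∫u² ≥ c(L/π)²∫(u')², so a(u,u) ≥ (1 + c(L/π)²)∫(u')², while ||u||_{H^1}² ≤ (1 + (L/π)²)∫(u')²; dividing yields the same α.) With (π/L)² = 9*π^2/4 and c = -20/3, the largest admissible constant is α = ((π/L)² + c)/((π/L)² + 1).
Simplifying, α = (-80 + 27*π^2)/(3*(4 + 9*π^2)).
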